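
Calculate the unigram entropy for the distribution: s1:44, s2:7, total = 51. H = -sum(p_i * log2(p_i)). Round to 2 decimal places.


Computing entropy H = -sum(p_i * log2(p_i)):
  s1: p = 44/51 = 0.8627, -p*log2(p) = 0.1838
  s2: p = 7/51 = 0.1373, -p*log2(p) = 0.3932
H = sum of terms = 0.5770
Rounded to 2 decimals: 0.58

0.58


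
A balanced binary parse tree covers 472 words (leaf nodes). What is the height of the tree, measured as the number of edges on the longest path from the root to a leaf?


In a balanced binary tree with n leaves the deepest leaf is ceil(log2(n)) edges below the root.
log2(472) = 8.8826
ceil(8.8826) = 9
height (edges) = 9

9


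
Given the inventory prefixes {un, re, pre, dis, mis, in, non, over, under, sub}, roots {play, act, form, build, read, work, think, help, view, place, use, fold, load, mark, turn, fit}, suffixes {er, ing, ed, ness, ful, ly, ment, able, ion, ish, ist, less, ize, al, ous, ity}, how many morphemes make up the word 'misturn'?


Segmenting 'misturn' against the inventory:
  'mis' -> prefix (morpheme 1)
  'turn' -> root (morpheme 2)
Total morphemes: 2

2


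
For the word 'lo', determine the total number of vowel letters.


Scanning each character of 'lo':
  Position 1: 'l' -> consonant (running count: 0)
  Position 2: 'o' -> vowel (running count: 1)
Total vowels: 1

1


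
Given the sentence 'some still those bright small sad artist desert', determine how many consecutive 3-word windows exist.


Word trigrams from [8] words:
  Trigram 1: (some still those)
  Trigram 2: (still those bright)
  Trigram 3: (those bright small)
  Trigram 4: (bright small sad)
  Trigram 5: (small sad artist)
  Trigram 6: (sad artist desert)
Total word trigrams: 8 - 2 = 6

6


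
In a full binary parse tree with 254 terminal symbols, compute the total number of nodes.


Leaf nodes (terminals): 254
Internal nodes = n - 1 = 254 - 1 = 253
Total = leaves + internal = 254 + 253 = 507

507


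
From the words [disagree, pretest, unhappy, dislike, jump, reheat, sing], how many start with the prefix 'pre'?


Checking each word for prefix 'pre':
  'disagree' -> no (count: 0)
  'pretest' -> YES, starts with 'pre' (count: 1)
  'unhappy' -> no (count: 1)
  'dislike' -> no (count: 1)
  'jump' -> no (count: 1)
  'reheat' -> no (count: 1)
  'sing' -> no (count: 1)
Total with prefix 'pre': 1

1


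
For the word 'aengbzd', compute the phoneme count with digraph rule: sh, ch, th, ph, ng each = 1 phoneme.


Parsing 'aengbzd' greedily, digraphs first:
  'a' -> vowel phoneme (phonemes so far: 1)
  'e' -> vowel phoneme (phonemes so far: 2)
  'ng' -> digraph (1 consonant phoneme) (phonemes so far: 3)
  'b' -> consonant phoneme (phonemes so far: 4)
  'z' -> consonant phoneme (phonemes so far: 5)
  'd' -> consonant phoneme (phonemes so far: 6)
Total phonemes: 6

6


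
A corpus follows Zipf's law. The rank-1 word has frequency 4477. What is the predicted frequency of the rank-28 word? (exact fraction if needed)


Zipf's law: freq(rank) = f1 / rank
f1 = 4477, rank = 28
freq = 4477 / 28
GCD(4477, 28) = 1
Simplified: 4477/28

4477/28


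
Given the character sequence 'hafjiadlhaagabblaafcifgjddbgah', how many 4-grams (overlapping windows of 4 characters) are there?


String 'hafjiadlhaagabblaafcifgjddbgah' has length L = 30.
Number of overlapping n-grams = L - n + 1
Substituting: 30 - 4 + 1 = 27

27


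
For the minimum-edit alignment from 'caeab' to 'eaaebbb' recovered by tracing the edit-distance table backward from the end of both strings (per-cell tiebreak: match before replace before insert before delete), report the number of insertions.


Edit distance = 4. Backtracking from cell (5, 7) with preference match > replace > insert > delete,
then listing the resulting alignment 'caeab' -> 'eaaebbb' left to right:
  Step 1: insert 'e' [insertion #1]
  Step 2: replace c->a
  Step 3: keep 'a'
  Step 4: keep 'e'
  Step 5: insert 'b' [insertion #2]
  Step 6: replace a->b
  Step 7: keep 'b'
Total insertions: 2

2


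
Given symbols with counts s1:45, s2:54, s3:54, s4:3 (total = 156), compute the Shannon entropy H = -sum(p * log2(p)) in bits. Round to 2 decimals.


Computing entropy H = -sum(p_i * log2(p_i)):
  s1: p = 45/156 = 0.2885, -p*log2(p) = 0.5174
  s2: p = 54/156 = 0.3462, -p*log2(p) = 0.5298
  s3: p = 54/156 = 0.3462, -p*log2(p) = 0.5298
  s4: p = 3/156 = 0.0192, -p*log2(p) = 0.1096
H = sum of terms = 1.6866
Rounded to 2 decimals: 1.69

1.69


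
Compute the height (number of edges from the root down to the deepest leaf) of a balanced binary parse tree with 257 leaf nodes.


In a balanced binary tree with n leaves the deepest leaf is ceil(log2(n)) edges below the root.
log2(257) = 8.0056
ceil(8.0056) = 9
height (edges) = 9

9


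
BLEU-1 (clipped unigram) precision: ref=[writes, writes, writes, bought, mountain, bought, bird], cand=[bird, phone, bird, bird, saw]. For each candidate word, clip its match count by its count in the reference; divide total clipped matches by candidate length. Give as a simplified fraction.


Reference word counts: {'bird': 1, 'bought': 2, 'mountain': 1, 'writes': 3}
Checking each candidate word (with clipping):
  'bird' -> in reference (ref count 1, used 1/1) -> match (matches: 1)
  'phone' -> not in reference -> no match (matches: 1)
  'bird' -> ref count 1 already used up (1/1) -> clipped, no match (matches: 1)
  'bird' -> ref count 1 already used up (1/1) -> clipped, no match (matches: 1)
  'saw' -> not in reference -> no match (matches: 1)
Clipped matches: 1, Candidate length: 5
Precision = 1/5

1/5


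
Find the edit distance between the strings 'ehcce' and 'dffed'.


Building DP table for s1='ehcce' (len 5) and s2='dffed' (len 5):
       d  f  f  e  d
    0  1  2  3  4  5
  e 1  1  2  3  3  4
  h 2  2  2  3  4  4
  c 3  3  3  3  4  5
  c 4  4  4  4  4  5
  e 5  5  5  5  4  5
Edit distance = dp[5][5] = 5

5


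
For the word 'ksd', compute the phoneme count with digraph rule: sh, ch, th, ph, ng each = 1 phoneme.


Parsing 'ksd' greedily, digraphs first:
  'k' -> consonant phoneme (phonemes so far: 1)
  's' -> consonant phoneme (phonemes so far: 2)
  'd' -> consonant phoneme (phonemes so far: 3)
Total phonemes: 3

3


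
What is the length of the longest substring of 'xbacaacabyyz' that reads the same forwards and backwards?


Scanning 'xbacaacabyyz' for palindromic substrings.
Substring at positions 1-8: 'bacaacab'.
Check: reverse('bacaacab') = 'bacaacab' -> palindrome confirmed.
Neighbouring characters ('x' / 'y') break symmetry, so it cannot extend further.
No longer palindromic substring exists; longest length = 8

8


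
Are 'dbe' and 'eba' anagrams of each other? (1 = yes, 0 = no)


Sort characters of 'dbe': 'bde'
Sort characters of 'eba': 'abe'
Sorted forms differ -> they are NOT anagrams
Result: 0

0


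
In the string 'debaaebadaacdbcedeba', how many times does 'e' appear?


Scanning 'debaaebadaacdbcedeba' for 'e':
  Position 1: 'e' -> MATCH (count: 1)
  Position 5: 'e' -> MATCH (count: 2)
  Position 15: 'e' -> MATCH (count: 3)
  Position 17: 'e' -> MATCH (count: 4)
Total occurrences of 'e': 4

4


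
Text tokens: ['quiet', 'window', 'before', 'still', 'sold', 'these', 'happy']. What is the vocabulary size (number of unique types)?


Listing all tokens and tracking unique types:
  Token 1: 'quiet' -> NEW (unique so far: 1)
  Token 2: 'window' -> NEW (unique so far: 2)
  Token 3: 'before' -> NEW (unique so far: 3)
  Token 4: 'still' -> NEW (unique so far: 4)
  Token 5: 'sold' -> NEW (unique so far: 5)
  Token 6: 'these' -> NEW (unique so far: 6)
  Token 7: 'happy' -> NEW (unique so far: 7)
Unique types: ('before', 'happy', 'quiet', 'sold', 'still', 'these', 'window')
Vocabulary size: 7

7


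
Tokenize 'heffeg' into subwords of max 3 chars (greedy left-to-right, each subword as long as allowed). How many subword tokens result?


'heffeg' has 6 characters.
Chunking with max size 3:
  Chunk 1: 'hef' (positions 0-2)
  Chunk 2: 'feg' (positions 3-5)
Total chunks: ceil(6 / 3) = 2

2


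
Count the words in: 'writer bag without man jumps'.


Counting words by splitting on spaces:
  Word 1: 'writer'
  Word 2: 'bag'
  Word 3: 'without'
  Word 4: 'man'
  Word 5: 'jumps'
Total words: 5

5


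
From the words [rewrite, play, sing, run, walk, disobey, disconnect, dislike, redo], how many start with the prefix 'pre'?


Checking each word for prefix 'pre':
  'rewrite' -> no (count: 0)
  'play' -> no (count: 0)
  'sing' -> no (count: 0)
  'run' -> no (count: 0)
  'walk' -> no (count: 0)
  'disobey' -> no (count: 0)
  'disconnect' -> no (count: 0)
  'dislike' -> no (count: 0)
  'redo' -> no (count: 0)
Total with prefix 'pre': 0

0


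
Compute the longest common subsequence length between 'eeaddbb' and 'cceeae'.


DP table for LCS of 'eeaddbb' and 'cceeae':
       c  c  e  e  a  e
    0  0  0  0  0  0  0
  e 0  0  0  1  1  1  1
  e 0  0  0  1  2  2  2
  a 0  0  0  1  2  3  3
  d 0  0  0  1  2  3  3
  d 0  0  0  1  2  3  3
  b 0  0  0  1  2  3  3
  b 0  0  0  1  2  3  3
LCS: 'eea'
LCS length = 3

3


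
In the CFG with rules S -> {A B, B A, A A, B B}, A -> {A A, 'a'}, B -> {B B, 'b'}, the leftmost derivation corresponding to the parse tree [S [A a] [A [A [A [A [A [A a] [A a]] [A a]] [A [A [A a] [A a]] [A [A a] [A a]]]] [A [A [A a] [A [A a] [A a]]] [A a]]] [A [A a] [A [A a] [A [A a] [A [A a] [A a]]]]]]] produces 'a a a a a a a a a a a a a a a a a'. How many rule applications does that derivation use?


Every bracketed nonterminal node [X ...] in the tree is produced by exactly one rule application.
Reading the tree off as a leftmost derivation:
  Step 1: S  =>  A A   (applied S -> A A)
  Step 2: A A  =>  a A   (applied A -> a)
  Step 3: a A  =>  a A A   (applied A -> A A)
  Step 4: a A A  =>  a A A A   (applied A -> A A)
  Step 5: a A A A  =>  a A A A A   (applied A -> A A)
  Step 6: a A A A A  =>  a A A A A A   (applied A -> A A)
  Step 7: a A A A A A  =>  a A A A A A A   (applied A -> A A)
  Step 8: a A A A A A A  =>  a a A A A A A   (applied A -> a)
  Step 9: a a A A A A A  =>  a a a A A A A   (applied A -> a)
  Step 10: a a a A A A A  =>  a a a a A A A   (applied A -> a)
  Step 11: a a a a A A A  =>  a a a a A A A A   (applied A -> A A)
  Step 12: a a a a A A A A  =>  a a a a A A A A A   (applied A -> A A)
  Step 13: a a a a A A A A A  =>  a a a a a A A A A   (applied A -> a)
  Step 14: a a a a a A A A A  =>  a a a a a a A A A   (applied A -> a)
  Step 15: a a a a a a A A A  =>  a a a a a a A A A A   (applied A -> A A)
  Step 16: a a a a a a A A A A  =>  a a a a a a a A A A   (applied A -> a)
  Step 17: a a a a a a a A A A  =>  a a a a a a a a A A   (applied A -> a)
  Step 18: a a a a a a a a A A  =>  a a a a a a a a A A A   (applied A -> A A)
  Step 19: a a a a a a a a A A A  =>  a a a a a a a a A A A A   (applied A -> A A)
  Step 20: a a a a a a a a A A A A  =>  a a a a a a a a a A A A   (applied A -> a)
  Step 21: a a a a a a a a a A A A  =>  a a a a a a a a a A A A A   (applied A -> A A)
  Step 22: a a a a a a a a a A A A A  =>  a a a a a a a a a a A A A   (applied A -> a)
  Step 23: a a a a a a a a a a A A A  =>  a a a a a a a a a a a A A   (applied A -> a)
  Step 24: a a a a a a a a a a a A A  =>  a a a a a a a a a a a a A   (applied A -> a)
  Step 25: a a a a a a a a a a a a A  =>  a a a a a a a a a a a a A A   (applied A -> A A)
  Step 26: a a a a a a a a a a a a A A  =>  a a a a a a a a a a a a a A   (applied A -> a)
  Step 27: a a a a a a a a a a a a a A  =>  a a a a a a a a a a a a a A A   (applied A -> A A)
  Step 28: a a a a a a a a a a a a a A A  =>  a a a a a a a a a a a a a a A   (applied A -> a)
  Step 29: a a a a a a a a a a a a a a A  =>  a a a a a a a a a a a a a a A A   (applied A -> A A)
  Step 30: a a a a a a a a a a a a a a A A  =>  a a a a a a a a a a a a a a a A   (applied A -> a)
  Step 31: a a a a a a a a a a a a a a a A  =>  a a a a a a a a a a a a a a a A A   (applied A -> A A)
  Step 32: a a a a a a a a a a a a a a a A A  =>  a a a a a a a a a a a a a a a a A   (applied A -> a)
  Step 33: a a a a a a a a a a a a a a a a A  =>  a a a a a a a a a a a a a a a a a   (applied A -> a)
Final yield: a a a a a a a a a a a a a a a a a
Total rewrite steps: 33

33


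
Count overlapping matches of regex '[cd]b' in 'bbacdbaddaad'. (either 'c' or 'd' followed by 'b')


Pattern: [cd]b means either 'c' or 'd' followed by 'b'.
Scanning 'bbacdbaddaad' position-by-position:
  Pos 0: window 'bb' -> no
  Pos 1: window 'ba' -> no
  Pos 2: window 'ac' -> no
  Pos 3: window 'cd' -> no
  Pos 4: window 'db' -> MATCH
  Pos 5: window 'ba' -> no
  Pos 6: window 'ad' -> no
  Pos 7: window 'dd' -> no
  Pos 8: window 'da' -> no
  Pos 9: window 'aa' -> no
  Pos 10: window 'ad' -> no
  Pos 11: window 'd' -> no
Total matches: 1

1


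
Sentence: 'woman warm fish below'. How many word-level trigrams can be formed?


Word trigrams from [4] words:
  Trigram 1: (woman warm fish)
  Trigram 2: (warm fish below)
Total word trigrams: 4 - 2 = 2

2


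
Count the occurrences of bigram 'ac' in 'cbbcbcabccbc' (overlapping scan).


Scanning 'cbbcbcabccbc' for bigram 'ac':
  Position 0: 'cb' -> no
  Position 1: 'bb' -> no
  Position 2: 'bc' -> no
  Position 3: 'cb' -> no
  Position 4: 'bc' -> no
  Position 5: 'ca' -> no
  Position 6: 'ab' -> no
  Position 7: 'bc' -> no
  Position 8: 'cc' -> no
  Position 9: 'cb' -> no
  Position 10: 'bc' -> no
Total matches: 0

0


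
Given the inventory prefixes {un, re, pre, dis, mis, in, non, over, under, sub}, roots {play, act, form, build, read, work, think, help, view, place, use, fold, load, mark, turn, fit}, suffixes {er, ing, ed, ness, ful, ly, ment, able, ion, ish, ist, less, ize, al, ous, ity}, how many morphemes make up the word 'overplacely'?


Segmenting 'overplacely' against the inventory:
  'over' -> prefix (morpheme 1)
  'place' -> root (morpheme 2)
  'ly' -> suffix (morpheme 3)
Total morphemes: 3

3


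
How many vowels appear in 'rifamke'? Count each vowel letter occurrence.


Scanning each character of 'rifamke':
  Position 1: 'r' -> consonant (running count: 0)
  Position 2: 'i' -> vowel (running count: 1)
  Position 3: 'f' -> consonant (running count: 1)
  Position 4: 'a' -> vowel (running count: 2)
  Position 5: 'm' -> consonant (running count: 2)
  Position 6: 'k' -> consonant (running count: 2)
  Position 7: 'e' -> vowel (running count: 3)
Total vowels: 3

3


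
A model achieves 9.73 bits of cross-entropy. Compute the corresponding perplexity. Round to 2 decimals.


Perplexity formula: PP = 2^H
H = 9.73
PP = 2^9.73
Decompose: 2^9.73 = 2^9 * 2^0.73
2^9 = 512, 2^0.73 ~ 1.6586391
PP ~ 512 * 1.6586391 = 849.2232192
Rounded to 2 decimals: 849.22

849.22


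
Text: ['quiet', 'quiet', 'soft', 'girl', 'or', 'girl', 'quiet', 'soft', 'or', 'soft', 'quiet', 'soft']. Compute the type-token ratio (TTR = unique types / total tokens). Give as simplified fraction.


Tokens: 12
Unique types: ('girl', 'or', 'quiet', 'soft') = 4
TTR = 4/12
Simplify: divide both by 4 -> 1/3
TTR = 1/3

1/3


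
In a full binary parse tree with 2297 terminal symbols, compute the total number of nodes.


Leaf nodes (terminals): 2297
Internal nodes = n - 1 = 2297 - 1 = 2296
Total = leaves + internal = 2297 + 2296 = 4593

4593


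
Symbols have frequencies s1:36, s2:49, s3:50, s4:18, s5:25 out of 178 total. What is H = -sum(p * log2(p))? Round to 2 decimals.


Computing entropy H = -sum(p_i * log2(p_i)):
  s1: p = 36/178 = 0.2022, -p*log2(p) = 0.4663
  s2: p = 49/178 = 0.2753, -p*log2(p) = 0.5123
  s3: p = 50/178 = 0.2809, -p*log2(p) = 0.5146
  s4: p = 18/178 = 0.1011, -p*log2(p) = 0.3343
  s5: p = 25/178 = 0.1404, -p*log2(p) = 0.3977
H = sum of terms = 2.2252
Rounded to 2 decimals: 2.23

2.23


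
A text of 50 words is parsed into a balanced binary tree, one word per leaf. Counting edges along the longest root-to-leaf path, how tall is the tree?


In a balanced binary tree with n leaves the deepest leaf is ceil(log2(n)) edges below the root.
log2(50) = 5.6439
ceil(5.6439) = 6
height (edges) = 6

6


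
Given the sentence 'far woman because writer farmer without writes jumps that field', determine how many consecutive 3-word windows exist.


Word trigrams from [10] words:
  Trigram 1: (far woman because)
  Trigram 2: (woman because writer)
  Trigram 3: (because writer farmer)
  Trigram 4: (writer farmer without)
  Trigram 5: (farmer without writes)
  Trigram 6: (without writes jumps)
  Trigram 7: (writes jumps that)
  Trigram 8: (jumps that field)
Total word trigrams: 10 - 2 = 8

8


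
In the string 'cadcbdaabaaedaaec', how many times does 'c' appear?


Scanning 'cadcbdaabaaedaaec' for 'c':
  Position 0: 'c' -> MATCH (count: 1)
  Position 3: 'c' -> MATCH (count: 2)
  Position 16: 'c' -> MATCH (count: 3)
Total occurrences of 'c': 3

3


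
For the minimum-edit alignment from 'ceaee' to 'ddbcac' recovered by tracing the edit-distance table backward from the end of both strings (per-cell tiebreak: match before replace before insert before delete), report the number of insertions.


Edit distance = 6. Backtracking from cell (5, 6) with preference match > replace > insert > delete,
then listing the resulting alignment 'ceaee' -> 'ddbcac' left to right:
  Step 1: insert 'd' [insertion #1]
  Step 2: replace c->d
  Step 3: replace e->b
  Step 4: replace a->c
  Step 5: replace e->a
  Step 6: replace e->c
Total insertions: 1

1


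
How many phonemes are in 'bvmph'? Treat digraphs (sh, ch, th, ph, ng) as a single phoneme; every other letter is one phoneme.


Parsing 'bvmph' greedily, digraphs first:
  'b' -> consonant phoneme (phonemes so far: 1)
  'v' -> consonant phoneme (phonemes so far: 2)
  'm' -> consonant phoneme (phonemes so far: 3)
  'ph' -> digraph (1 consonant phoneme) (phonemes so far: 4)
Total phonemes: 4

4


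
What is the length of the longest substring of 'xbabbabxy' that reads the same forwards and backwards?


Scanning 'xbabbabxy' for palindromic substrings.
Substring at positions 0-7: 'xbabbabx'.
Check: reverse('xbabbabx') = 'xbabbabx' -> palindrome confirmed.
Neighbouring characters ('-' / 'y') break symmetry, so it cannot extend further.
No longer palindromic substring exists; longest length = 8

8


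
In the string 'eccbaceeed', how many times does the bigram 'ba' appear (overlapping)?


Scanning 'eccbaceeed' for bigram 'ba':
  Position 0: 'ec' -> no
  Position 1: 'cc' -> no
  Position 2: 'cb' -> no
  Position 3: 'ba' -> MATCH
  Position 4: 'ac' -> no
  Position 5: 'ce' -> no
  Position 6: 'ee' -> no
  Position 7: 'ee' -> no
  Position 8: 'ed' -> no
Total matches: 1

1


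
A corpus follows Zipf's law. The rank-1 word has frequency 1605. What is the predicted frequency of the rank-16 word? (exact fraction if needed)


Zipf's law: freq(rank) = f1 / rank
f1 = 1605, rank = 16
freq = 1605 / 16
GCD(1605, 16) = 1
Simplified: 1605/16

1605/16


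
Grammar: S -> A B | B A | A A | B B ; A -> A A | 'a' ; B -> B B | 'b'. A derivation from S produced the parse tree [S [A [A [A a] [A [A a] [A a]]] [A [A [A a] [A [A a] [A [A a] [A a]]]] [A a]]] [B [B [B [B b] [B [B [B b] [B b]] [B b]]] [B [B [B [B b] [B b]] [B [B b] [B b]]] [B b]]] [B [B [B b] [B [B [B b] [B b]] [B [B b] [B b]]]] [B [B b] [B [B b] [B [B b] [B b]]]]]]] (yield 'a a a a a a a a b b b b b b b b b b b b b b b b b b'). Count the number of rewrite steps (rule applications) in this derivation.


Every bracketed nonterminal node [X ...] in the tree is produced by exactly one rule application.
Reading the tree off as a leftmost derivation:
  Step 1: S  =>  A B   (applied S -> A B)
  Step 2: A B  =>  A A B   (applied A -> A A)
  Step 3: A A B  =>  A A A B   (applied A -> A A)
  Step 4: A A A B  =>  a A A B   (applied A -> a)
  Step 5: a A A B  =>  a A A A B   (applied A -> A A)
  Step 6: a A A A B  =>  a a A A B   (applied A -> a)
  Step 7: a a A A B  =>  a a a A B   (applied A -> a)
  Step 8: a a a A B  =>  a a a A A B   (applied A -> A A)
  Step 9: a a a A A B  =>  a a a A A A B   (applied A -> A A)
  Step 10: a a a A A A B  =>  a a a a A A B   (applied A -> a)
  Step 11: a a a a A A B  =>  a a a a A A A B   (applied A -> A A)
  Step 12: a a a a A A A B  =>  a a a a a A A B   (applied A -> a)
  Step 13: a a a a a A A B  =>  a a a a a A A A B   (applied A -> A A)
  Step 14: a a a a a A A A B  =>  a a a a a a A A B   (applied A -> a)
  Step 15: a a a a a a A A B  =>  a a a a a a a A B   (applied A -> a)
  Step 16: a a a a a a a A B  =>  a a a a a a a a B   (applied A -> a)
  Step 17: a a a a a a a a B  =>  a a a a a a a a B B   (applied B -> B B)
  Step 18: a a a a a a a a B B  =>  a a a a a a a a B B B   (applied B -> B B)
  Step 19: a a a a a a a a B B B  =>  a a a a a a a a B B B B   (applied B -> B B)
  Step 20: a a a a a a a a B B B B  =>  a a a a a a a a b B B B   (applied B -> b)
  Step 21: a a a a a a a a b B B B  =>  a a a a a a a a b B B B B   (applied B -> B B)
  Step 22: a a a a a a a a b B B B B  =>  a a a a a a a a b B B B B B   (applied B -> B B)
  Step 23: a a a a a a a a b B B B B B  =>  a a a a a a a a b b B B B B   (applied B -> b)
  Step 24: a a a a a a a a b b B B B B  =>  a a a a a a a a b b b B B B   (applied B -> b)
  Step 25: a a a a a a a a b b b B B B  =>  a a a a a a a a b b b b B B   (applied B -> b)
  Step 26: a a a a a a a a b b b b B B  =>  a a a a a a a a b b b b B B B   (applied B -> B B)
  Step 27: a a a a a a a a b b b b B B B  =>  a a a a a a a a b b b b B B B B   (applied B -> B B)
  Step 28: a a a a a a a a b b b b B B B B  =>  a a a a a a a a b b b b B B B B B   (applied B -> B B)
  Step 29: a a a a a a a a b b b b B B B B B  =>  a a a a a a a a b b b b b B B B B   (applied B -> b)
  Step 30: a a a a a a a a b b b b b B B B B  =>  a a a a a a a a b b b b b b B B B   (applied B -> b)
  Step 31: a a a a a a a a b b b b b b B B B  =>  a a a a a a a a b b b b b b B B B B   (applied B -> B B)
  Step 32: a a a a a a a a b b b b b b B B B B  =>  a a a a a a a a b b b b b b b B B B   (applied B -> b)
  Step 33: a a a a a a a a b b b b b b b B B B  =>  a a a a a a a a b b b b b b b b B B   (applied B -> b)
  Step 34: a a a a a a a a b b b b b b b b B B  =>  a a a a a a a a b b b b b b b b b B   (applied B -> b)
  Step 35: a a a a a a a a b b b b b b b b b B  =>  a a a a a a a a b b b b b b b b b B B   (applied B -> B B)
  Step 36: a a a a a a a a b b b b b b b b b B B  =>  a a a a a a a a b b b b b b b b b B B B   (applied B -> B B)
  Step 37: a a a a a a a a b b b b b b b b b B B B  =>  a a a a a a a a b b b b b b b b b b B B   (applied B -> b)
  Step 38: a a a a a a a a b b b b b b b b b b B B  =>  a a a a a a a a b b b b b b b b b b B B B   (applied B -> B B)
  Step 39: a a a a a a a a b b b b b b b b b b B B B  =>  a a a a a a a a b b b b b b b b b b B B B B   (applied B -> B B)
  Step 40: a a a a a a a a b b b b b b b b b b B B B B  =>  a a a a a a a a b b b b b b b b b b b B B B   (applied B -> b)
  Step 41: a a a a a a a a b b b b b b b b b b b B B B  =>  a a a a a a a a b b b b b b b b b b b b B B   (applied B -> b)
  Step 42: a a a a a a a a b b b b b b b b b b b b B B  =>  a a a a a a a a b b b b b b b b b b b b B B B   (applied B -> B B)
  Step 43: a a a a a a a a b b b b b b b b b b b b B B B  =>  a a a a a a a a b b b b b b b b b b b b b B B   (applied B -> b)
  Step 44: a a a a a a a a b b b b b b b b b b b b b B B  =>  a a a a a a a a b b b b b b b b b b b b b b B   (applied B -> b)
  Step 45: a a a a a a a a b b b b b b b b b b b b b b B  =>  a a a a a a a a b b b b b b b b b b b b b b B B   (applied B -> B B)
  Step 46: a a a a a a a a b b b b b b b b b b b b b b B B  =>  a a a a a a a a b b b b b b b b b b b b b b b B   (applied B -> b)
  Step 47: a a a a a a a a b b b b b b b b b b b b b b b B  =>  a a a a a a a a b b b b b b b b b b b b b b b B B   (applied B -> B B)
  Step 48: a a a a a a a a b b b b b b b b b b b b b b b B B  =>  a a a a a a a a b b b b b b b b b b b b b b b b B   (applied B -> b)
  Step 49: a a a a a a a a b b b b b b b b b b b b b b b b B  =>  a a a a a a a a b b b b b b b b b b b b b b b b B B   (applied B -> B B)
  Step 50: a a a a a a a a b b b b b b b b b b b b b b b b B B  =>  a a a a a a a a b b b b b b b b b b b b b b b b b B   (applied B -> b)
  Step 51: a a a a a a a a b b b b b b b b b b b b b b b b b B  =>  a a a a a a a a b b b b b b b b b b b b b b b b b b   (applied B -> b)
Final yield: a a a a a a a a b b b b b b b b b b b b b b b b b b
Total rewrite steps: 51

51


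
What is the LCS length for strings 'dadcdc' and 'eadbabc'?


DP table for LCS of 'dadcdc' and 'eadbabc':
       e  a  d  b  a  b  c
    0  0  0  0  0  0  0  0
  d 0  0  0  1  1  1  1  1
  a 0  0  1  1  1  2  2  2
  d 0  0  1  2  2  2  2  2
  c 0  0  1  2  2  2  2  3
  d 0  0  1  2  2  2  2  3
  c 0  0  1  2  2  2  2  3
LCS: 'dac'
LCS length = 3

3


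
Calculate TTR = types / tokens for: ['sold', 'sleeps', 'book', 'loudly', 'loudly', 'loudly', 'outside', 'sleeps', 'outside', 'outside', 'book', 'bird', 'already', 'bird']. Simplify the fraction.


Tokens: 14
Unique types: ('already', 'bird', 'book', 'loudly', 'outside', 'sleeps', 'sold') = 7
TTR = 7/14
Simplify: divide both by 7 -> 1/2
TTR = 1/2

1/2


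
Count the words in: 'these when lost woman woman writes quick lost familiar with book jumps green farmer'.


Counting words by splitting on spaces:
  Word 1: 'these'
  Word 2: 'when'
  Word 3: 'lost'
  Word 4: 'woman'
  Word 5: 'woman'
  Word 6: 'writes'
  Word 7: 'quick'
  Word 8: 'lost'
  Word 9: 'familiar'
  Word 10: 'with'
  Word 11: 'book'
  Word 12: 'jumps'
  Word 13: 'green'
  Word 14: 'farmer'
Total words: 14

14


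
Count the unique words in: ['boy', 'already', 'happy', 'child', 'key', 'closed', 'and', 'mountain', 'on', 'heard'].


Listing all tokens and tracking unique types:
  Token 1: 'boy' -> NEW (unique so far: 1)
  Token 2: 'already' -> NEW (unique so far: 2)
  Token 3: 'happy' -> NEW (unique so far: 3)
  Token 4: 'child' -> NEW (unique so far: 4)
  Token 5: 'key' -> NEW (unique so far: 5)
  Token 6: 'closed' -> NEW (unique so far: 6)
  Token 7: 'and' -> NEW (unique so far: 7)
  Token 8: 'mountain' -> NEW (unique so far: 8)
  Token 9: 'on' -> NEW (unique so far: 9)
  Token 10: 'heard' -> NEW (unique so far: 10)
Unique types: ('already', 'and', 'boy', 'child', 'closed', 'happy', 'heard', 'key', 'mountain', 'on')
Vocabulary size: 10

10


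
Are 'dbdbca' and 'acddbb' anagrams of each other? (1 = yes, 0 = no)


Sort characters of 'dbdbca': 'abbcdd'
Sort characters of 'acddbb': 'abbcdd'
Sorted forms match -> they ARE anagrams
Result: 1

1


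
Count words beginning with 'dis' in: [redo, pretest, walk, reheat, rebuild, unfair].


Checking each word for prefix 'dis':
  'redo' -> no (count: 0)
  'pretest' -> no (count: 0)
  'walk' -> no (count: 0)
  'reheat' -> no (count: 0)
  'rebuild' -> no (count: 0)
  'unfair' -> no (count: 0)
Total with prefix 'dis': 0

0


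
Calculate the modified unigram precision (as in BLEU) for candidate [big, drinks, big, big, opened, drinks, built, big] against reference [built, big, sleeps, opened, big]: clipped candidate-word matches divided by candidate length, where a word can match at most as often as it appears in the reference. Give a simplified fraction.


Reference word counts: {'big': 2, 'built': 1, 'opened': 1, 'sleeps': 1}
Checking each candidate word (with clipping):
  'big' -> in reference (ref count 2, used 1/2) -> match (matches: 1)
  'drinks' -> not in reference -> no match (matches: 1)
  'big' -> in reference (ref count 2, used 2/2) -> match (matches: 2)
  'big' -> ref count 2 already used up (2/2) -> clipped, no match (matches: 2)
  'opened' -> in reference (ref count 1, used 1/1) -> match (matches: 3)
  'drinks' -> not in reference -> no match (matches: 3)
  'built' -> in reference (ref count 1, used 1/1) -> match (matches: 4)
  'big' -> ref count 2 already used up (2/2) -> clipped, no match (matches: 4)
Clipped matches: 4, Candidate length: 8
Precision = 4/8 = 1/2

1/2


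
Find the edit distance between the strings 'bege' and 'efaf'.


Building DP table for s1='bege' (len 4) and s2='efaf' (len 4):
       e  f  a  f
    0  1  2  3  4
  b 1  1  2  3  4
  e 2  1  2  3  4
  g 3  2  2  3  4
  e 4  3  3  3  4
Edit distance = dp[4][4] = 4

4


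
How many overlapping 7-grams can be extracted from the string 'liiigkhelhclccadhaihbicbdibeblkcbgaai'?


String 'liiigkhelhclccadhaihbicbdibeblkcbgaai' has length L = 37.
Number of overlapping n-grams = L - n + 1
Substituting: 37 - 7 + 1 = 31

31


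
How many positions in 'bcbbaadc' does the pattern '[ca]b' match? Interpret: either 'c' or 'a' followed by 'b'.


Pattern: [ca]b means either 'c' or 'a' followed by 'b'.
Scanning 'bcbbaadc' position-by-position:
  Pos 0: window 'bc' -> no
  Pos 1: window 'cb' -> MATCH
  Pos 2: window 'bb' -> no
  Pos 3: window 'ba' -> no
  Pos 4: window 'aa' -> no
  Pos 5: window 'ad' -> no
  Pos 6: window 'dc' -> no
  Pos 7: window 'c' -> no
Total matches: 1

1


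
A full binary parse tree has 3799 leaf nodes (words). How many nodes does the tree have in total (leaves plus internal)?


Leaf nodes (terminals): 3799
Internal nodes = n - 1 = 3799 - 1 = 3798
Total = leaves + internal = 3799 + 3798 = 7597

7597


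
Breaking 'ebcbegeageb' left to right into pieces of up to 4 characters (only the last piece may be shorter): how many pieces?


'ebcbegeageb' has 11 characters.
Chunking with max size 4:
  Chunk 1: 'ebcb' (positions 0-3)
  Chunk 2: 'egea' (positions 4-7)
  Chunk 3: 'geb' (positions 8-10)
Total chunks: ceil(11 / 4) = 3

3


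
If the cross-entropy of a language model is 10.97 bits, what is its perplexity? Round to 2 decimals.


Perplexity formula: PP = 2^H
H = 10.97
PP = 2^10.97
Decompose: 2^10.97 = 2^10 * 2^0.97
2^10 = 1024, 2^0.97 ~ 1.9588406
PP ~ 1024 * 1.9588406 = 2005.8527744
Rounded to 2 decimals: 2005.85

2005.85


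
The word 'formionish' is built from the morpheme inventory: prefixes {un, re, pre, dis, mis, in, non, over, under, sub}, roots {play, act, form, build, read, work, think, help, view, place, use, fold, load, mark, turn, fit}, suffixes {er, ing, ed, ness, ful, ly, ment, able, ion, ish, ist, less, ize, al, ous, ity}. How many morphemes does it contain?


Segmenting 'formionish' against the inventory:
  'form' -> root (morpheme 1)
  'ion' -> suffix (morpheme 2)
  'ish' -> suffix (morpheme 3)
Total morphemes: 3

3


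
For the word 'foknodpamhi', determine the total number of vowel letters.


Scanning each character of 'foknodpamhi':
  Position 1: 'f' -> consonant (running count: 0)
  Position 2: 'o' -> vowel (running count: 1)
  Position 3: 'k' -> consonant (running count: 1)
  Position 4: 'n' -> consonant (running count: 1)
  Position 5: 'o' -> vowel (running count: 2)
  Position 6: 'd' -> consonant (running count: 2)
  Position 7: 'p' -> consonant (running count: 2)
  Position 8: 'a' -> vowel (running count: 3)
  Position 9: 'm' -> consonant (running count: 3)
  Position 10: 'h' -> consonant (running count: 3)
  Position 11: 'i' -> vowel (running count: 4)
Total vowels: 4

4


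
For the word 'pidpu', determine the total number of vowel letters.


Scanning each character of 'pidpu':
  Position 1: 'p' -> consonant (running count: 0)
  Position 2: 'i' -> vowel (running count: 1)
  Position 3: 'd' -> consonant (running count: 1)
  Position 4: 'p' -> consonant (running count: 1)
  Position 5: 'u' -> vowel (running count: 2)
Total vowels: 2

2


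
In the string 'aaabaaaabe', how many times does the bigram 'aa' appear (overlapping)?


Scanning 'aaabaaaabe' for bigram 'aa':
  Position 0: 'aa' -> MATCH
  Position 1: 'aa' -> MATCH
  Position 2: 'ab' -> no
  Position 3: 'ba' -> no
  Position 4: 'aa' -> MATCH
  Position 5: 'aa' -> MATCH
  Position 6: 'aa' -> MATCH
  Position 7: 'ab' -> no
  Position 8: 'be' -> no
Total matches: 5

5


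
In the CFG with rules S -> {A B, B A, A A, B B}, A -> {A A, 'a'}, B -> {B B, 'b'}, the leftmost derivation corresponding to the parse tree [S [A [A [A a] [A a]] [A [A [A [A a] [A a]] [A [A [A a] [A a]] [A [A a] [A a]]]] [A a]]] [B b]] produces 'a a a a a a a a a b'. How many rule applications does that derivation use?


Every bracketed nonterminal node [X ...] in the tree is produced by exactly one rule application.
Reading the tree off as a leftmost derivation:
  Step 1: S  =>  A B   (applied S -> A B)
  Step 2: A B  =>  A A B   (applied A -> A A)
  Step 3: A A B  =>  A A A B   (applied A -> A A)
  Step 4: A A A B  =>  a A A B   (applied A -> a)
  Step 5: a A A B  =>  a a A B   (applied A -> a)
  Step 6: a a A B  =>  a a A A B   (applied A -> A A)
  Step 7: a a A A B  =>  a a A A A B   (applied A -> A A)
  Step 8: a a A A A B  =>  a a A A A A B   (applied A -> A A)
  Step 9: a a A A A A B  =>  a a a A A A B   (applied A -> a)
  Step 10: a a a A A A B  =>  a a a a A A B   (applied A -> a)
  Step 11: a a a a A A B  =>  a a a a A A A B   (applied A -> A A)
  Step 12: a a a a A A A B  =>  a a a a A A A A B   (applied A -> A A)
  Step 13: a a a a A A A A B  =>  a a a a a A A A B   (applied A -> a)
  Step 14: a a a a a A A A B  =>  a a a a a a A A B   (applied A -> a)
  Step 15: a a a a a a A A B  =>  a a a a a a A A A B   (applied A -> A A)
  Step 16: a a a a a a A A A B  =>  a a a a a a a A A B   (applied A -> a)
  Step 17: a a a a a a a A A B  =>  a a a a a a a a A B   (applied A -> a)
  Step 18: a a a a a a a a A B  =>  a a a a a a a a a B   (applied A -> a)
  Step 19: a a a a a a a a a B  =>  a a a a a a a a a b   (applied B -> b)
Final yield: a a a a a a a a a b
Total rewrite steps: 19

19


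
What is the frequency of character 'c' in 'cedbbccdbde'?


Scanning 'cedbbccdbde' for 'c':
  Position 0: 'c' -> MATCH (count: 1)
  Position 5: 'c' -> MATCH (count: 2)
  Position 6: 'c' -> MATCH (count: 3)
Total occurrences of 'c': 3

3


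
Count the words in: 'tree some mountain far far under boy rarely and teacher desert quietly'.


Counting words by splitting on spaces:
  Word 1: 'tree'
  Word 2: 'some'
  Word 3: 'mountain'
  Word 4: 'far'
  Word 5: 'far'
  Word 6: 'under'
  Word 7: 'boy'
  Word 8: 'rarely'
  Word 9: 'and'
  Word 10: 'teacher'
  Word 11: 'desert'
  Word 12: 'quietly'
Total words: 12

12


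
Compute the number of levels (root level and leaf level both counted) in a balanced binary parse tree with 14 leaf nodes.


In a balanced binary tree with n leaves the deepest leaf is ceil(log2(n)) edges below the root,
so counting node levels inclusive of root and leaves gives ceil(log2(n)) + 1 levels.
log2(14) = 3.8074
ceil(3.8074) = 4
levels = 4 + 1 = 5

5


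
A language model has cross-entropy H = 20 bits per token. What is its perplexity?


Perplexity formula: PP = 2^H
H = 20
PP = 2^20
PP = 2^20 = 1048576

1048576


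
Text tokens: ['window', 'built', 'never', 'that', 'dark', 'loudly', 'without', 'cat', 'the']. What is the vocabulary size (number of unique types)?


Listing all tokens and tracking unique types:
  Token 1: 'window' -> NEW (unique so far: 1)
  Token 2: 'built' -> NEW (unique so far: 2)
  Token 3: 'never' -> NEW (unique so far: 3)
  Token 4: 'that' -> NEW (unique so far: 4)
  Token 5: 'dark' -> NEW (unique so far: 5)
  Token 6: 'loudly' -> NEW (unique so far: 6)
  Token 7: 'without' -> NEW (unique so far: 7)
  Token 8: 'cat' -> NEW (unique so far: 8)
  Token 9: 'the' -> NEW (unique so far: 9)
Unique types: ('built', 'cat', 'dark', 'loudly', 'never', 'that', 'the', 'window', 'without')
Vocabulary size: 9

9


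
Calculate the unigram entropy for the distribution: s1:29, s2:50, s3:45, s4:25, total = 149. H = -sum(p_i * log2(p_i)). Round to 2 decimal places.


Computing entropy H = -sum(p_i * log2(p_i)):
  s1: p = 29/149 = 0.1946, -p*log2(p) = 0.4596
  s2: p = 50/149 = 0.3356, -p*log2(p) = 0.5286
  s3: p = 45/149 = 0.3020, -p*log2(p) = 0.5217
  s4: p = 25/149 = 0.1678, -p*log2(p) = 0.4321
H = sum of terms = 1.9420
Rounded to 2 decimals: 1.94

1.94


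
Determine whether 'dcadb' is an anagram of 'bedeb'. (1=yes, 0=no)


Sort characters of 'dcadb': 'abcdd'
Sort characters of 'bedeb': 'bbdee'
Sorted forms differ -> they are NOT anagrams
Result: 0

0


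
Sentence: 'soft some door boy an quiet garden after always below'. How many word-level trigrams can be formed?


Word trigrams from [10] words:
  Trigram 1: (soft some door)
  Trigram 2: (some door boy)
  Trigram 3: (door boy an)
  Trigram 4: (boy an quiet)
  Trigram 5: (an quiet garden)
  Trigram 6: (quiet garden after)
  Trigram 7: (garden after always)
  Trigram 8: (after always below)
Total word trigrams: 10 - 2 = 8

8


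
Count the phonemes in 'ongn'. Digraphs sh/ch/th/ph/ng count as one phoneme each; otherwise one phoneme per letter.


Parsing 'ongn' greedily, digraphs first:
  'o' -> vowel phoneme (phonemes so far: 1)
  'ng' -> digraph (1 consonant phoneme) (phonemes so far: 2)
  'n' -> consonant phoneme (phonemes so far: 3)
Total phonemes: 3

3


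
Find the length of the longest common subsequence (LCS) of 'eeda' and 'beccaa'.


DP table for LCS of 'eeda' and 'beccaa':
       b  e  c  c  a  a
    0  0  0  0  0  0  0
  e 0  0  1  1  1  1  1
  e 0  0  1  1  1  1  1
  d 0  0  1  1  1  1  1
  a 0  0  1  1  1  2  2
LCS: 'ea'
LCS length = 2

2


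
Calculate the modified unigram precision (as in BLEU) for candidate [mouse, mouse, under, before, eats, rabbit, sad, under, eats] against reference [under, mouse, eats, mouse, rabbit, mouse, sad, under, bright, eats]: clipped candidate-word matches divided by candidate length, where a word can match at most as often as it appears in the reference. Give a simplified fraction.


Reference word counts: {'bright': 1, 'eats': 2, 'mouse': 3, 'rabbit': 1, 'sad': 1, 'under': 2}
Checking each candidate word (with clipping):
  'mouse' -> in reference (ref count 3, used 1/3) -> match (matches: 1)
  'mouse' -> in reference (ref count 3, used 2/3) -> match (matches: 2)
  'under' -> in reference (ref count 2, used 1/2) -> match (matches: 3)
  'before' -> not in reference -> no match (matches: 3)
  'eats' -> in reference (ref count 2, used 1/2) -> match (matches: 4)
  'rabbit' -> in reference (ref count 1, used 1/1) -> match (matches: 5)
  'sad' -> in reference (ref count 1, used 1/1) -> match (matches: 6)
  'under' -> in reference (ref count 2, used 2/2) -> match (matches: 7)
  'eats' -> in reference (ref count 2, used 2/2) -> match (matches: 8)
Clipped matches: 8, Candidate length: 9
Precision = 8/9

8/9


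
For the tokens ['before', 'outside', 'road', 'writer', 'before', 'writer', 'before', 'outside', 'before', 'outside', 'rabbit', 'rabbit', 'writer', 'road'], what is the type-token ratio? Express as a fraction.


Tokens: 14
Unique types: ('before', 'outside', 'rabbit', 'road', 'writer') = 5
TTR = 5/14
Already in lowest terms.

5/14


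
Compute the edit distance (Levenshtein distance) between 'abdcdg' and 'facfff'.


Building DP table for s1='abdcdg' (len 6) and s2='facfff' (len 6):
       f  a  c  f  f  f
    0  1  2  3  4  5  6
  a 1  1  1  2  3  4  5
  b 2  2  2  2  3  4  5
  d 3  3  3  3  3  4  5
  c 4  4  4  3  4  4  5
  d 5  5  5  4  4  5  5
  g 6  6  6  5  5  5  6
Edit distance = dp[6][6] = 6

6


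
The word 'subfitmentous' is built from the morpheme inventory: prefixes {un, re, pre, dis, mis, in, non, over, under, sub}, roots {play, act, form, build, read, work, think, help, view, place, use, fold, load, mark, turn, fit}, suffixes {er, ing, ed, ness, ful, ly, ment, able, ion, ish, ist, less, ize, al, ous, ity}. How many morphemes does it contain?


Segmenting 'subfitmentous' against the inventory:
  'sub' -> prefix (morpheme 1)
  'fit' -> root (morpheme 2)
  'ment' -> suffix (morpheme 3)
  'ous' -> suffix (morpheme 4)
Total morphemes: 4

4


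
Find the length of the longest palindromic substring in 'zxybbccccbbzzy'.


Scanning 'zxybbccccbbzzy' for palindromic substrings.
Substring at positions 3-10: 'bbccccbb'.
Check: reverse('bbccccbb') = 'bbccccbb' -> palindrome confirmed.
Neighbouring characters ('y' / 'z') break symmetry, so it cannot extend further.
No longer palindromic substring exists; longest length = 8

8


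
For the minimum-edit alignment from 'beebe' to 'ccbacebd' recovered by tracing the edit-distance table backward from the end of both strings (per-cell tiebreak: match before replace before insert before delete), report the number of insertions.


Edit distance = 5. Backtracking from cell (5, 8) with preference match > replace > insert > delete,
then listing the resulting alignment 'beebe' -> 'ccbacebd' left to right:
  Step 1: insert 'c' [insertion #1]
  Step 2: insert 'c' [insertion #2]
  Step 3: keep 'b'
  Step 4: insert 'a' [insertion #3]
  Step 5: replace e->c
  Step 6: keep 'e'
  Step 7: keep 'b'
  Step 8: replace e->d
Total insertions: 3

3
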